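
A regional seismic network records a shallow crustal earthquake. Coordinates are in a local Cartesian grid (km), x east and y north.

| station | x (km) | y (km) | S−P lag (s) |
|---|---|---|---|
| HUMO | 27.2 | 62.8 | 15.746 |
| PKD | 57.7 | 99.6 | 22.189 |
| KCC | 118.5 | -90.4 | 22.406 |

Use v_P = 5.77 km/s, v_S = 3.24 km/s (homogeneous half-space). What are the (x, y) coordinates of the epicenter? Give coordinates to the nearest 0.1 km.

-37.2 km east, -34.1 km north

Distance from S−P lag: d = Δt · v_P v_S / (v_P − v_S) = Δt · (5.77·3.24)/(5.77−3.24) ≈ 7.3892·Δt.
So d_HUMO = 116.35, d_PKD = 163.96, d_KCC = 165.56 km.
Circle about each station: (x − 27.2)² + (y − 62.8)² = 116.35²; (x − 57.7)² + (y − 99.6)² = 163.96²; (x − 118.5)² + (y + 90.4)² = 165.56².
Subtracting pairs of circle equations eliminates x²+y² and gives linear equations (the radical axes):
61.0 x + 73.6 y = -4779.79
182.6 x − 306.4 y = 3657.94
Solving the 2×2 system: x ≈ -37.2, y ≈ -34.1 km.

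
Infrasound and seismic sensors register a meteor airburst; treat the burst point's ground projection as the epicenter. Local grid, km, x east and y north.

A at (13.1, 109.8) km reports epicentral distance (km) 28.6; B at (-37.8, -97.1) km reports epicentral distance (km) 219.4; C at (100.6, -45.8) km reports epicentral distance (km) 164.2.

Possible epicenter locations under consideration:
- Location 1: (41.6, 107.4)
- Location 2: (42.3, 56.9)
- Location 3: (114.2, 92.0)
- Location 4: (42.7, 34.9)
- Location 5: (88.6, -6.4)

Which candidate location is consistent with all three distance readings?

For each candidate, compare |candidate − station| to the reported distance:
Location 1: residuals A 0.0, B 0.0, C 0.0 → max 0.0 km
Location 2: residuals A 31.8, B 45.8, C 46.1 → max 46.1 km
Location 3: residuals A 74.1, B 23.2, C 25.7 → max 74.1 km
Location 4: residuals A 51.9, B 64.8, C 64.9 → max 64.9 km
Location 5: residuals A 110.0, B 63.8, C 123.0 → max 123.0 km
Only Location 1 has all residuals ≈ 0.

Location 1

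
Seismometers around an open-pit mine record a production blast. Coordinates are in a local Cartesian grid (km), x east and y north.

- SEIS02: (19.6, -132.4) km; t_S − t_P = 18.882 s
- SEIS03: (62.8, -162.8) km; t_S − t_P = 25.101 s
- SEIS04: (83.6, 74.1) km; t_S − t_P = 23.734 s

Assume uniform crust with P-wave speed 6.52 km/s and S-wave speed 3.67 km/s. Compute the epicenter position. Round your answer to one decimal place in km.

x ≈ -92.1 km, y ≈ -19.9 km

Distance from S−P lag: d = Δt · v_P v_S / (v_P − v_S) = Δt · (6.52·3.67)/(6.52−3.67) ≈ 8.3959·Δt.
So d_SEIS02 = 158.53, d_SEIS03 = 210.75, d_SEIS04 = 199.27 km.
Circle about each station: (x − 19.6)² + (y + 132.4)² = 158.53²; (x − 62.8)² + (y + 162.8)² = 210.75²; (x − 83.6)² + (y − 74.1)² = 199.27².
Subtracting pairs of circle equations eliminates x²+y² and gives linear equations (the radical axes):
86.4 x − 60.8 y = -6750.04
128.0 x + 413.0 y = -20010.92
Solving the 2×2 system: x ≈ -92.1, y ≈ -19.9 km.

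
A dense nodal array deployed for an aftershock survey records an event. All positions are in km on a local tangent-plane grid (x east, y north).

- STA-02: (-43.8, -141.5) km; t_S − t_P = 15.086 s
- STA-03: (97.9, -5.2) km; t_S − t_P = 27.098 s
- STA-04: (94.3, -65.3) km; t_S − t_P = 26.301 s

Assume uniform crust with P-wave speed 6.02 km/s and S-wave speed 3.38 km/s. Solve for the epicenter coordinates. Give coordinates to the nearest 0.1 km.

x ≈ -107.3 km, y ≈ -44.1 km

Distance from S−P lag: d = Δt · v_P v_S / (v_P − v_S) = Δt · (6.02·3.38)/(6.02−3.38) ≈ 7.7074·Δt.
So d_STA-02 = 116.27, d_STA-03 = 208.86, d_STA-04 = 202.71 km.
Circle about each station: (x + 43.8)² + (y + 141.5)² = 116.27²; (x − 97.9)² + (y + 5.2)² = 208.86²; (x − 94.3)² + (y + 65.3)² = 202.71².
Subtracting the STA-02 equation from the STA-03 and STA-04 equations removes the quadratic terms:
283.4 x + 272.6 y = -42433.03
276.2 x + 152.4 y = -36356.74
Solving the 2×2 system: x ≈ -107.3, y ≈ -44.1 km.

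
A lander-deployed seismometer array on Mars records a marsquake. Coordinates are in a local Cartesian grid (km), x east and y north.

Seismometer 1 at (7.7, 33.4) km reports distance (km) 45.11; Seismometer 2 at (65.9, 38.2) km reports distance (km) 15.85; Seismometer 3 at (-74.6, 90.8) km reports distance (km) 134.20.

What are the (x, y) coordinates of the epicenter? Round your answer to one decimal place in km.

(51.4, 44.6)

Circle about each station: (x − 7.7)² + (y − 33.4)² = 45.11²; (x − 65.9)² + (y − 38.2)² = 15.85²; (x + 74.6)² + (y − 90.8)² = 134.20².
Subtracting pairs of circle equations eliminates x²+y² and gives linear equations (the radical axes):
116.4 x + 9.6 y = 6410.89
-164.6 x + 114.8 y = -3339.78
Solving the 2×2 system: x ≈ 51.4, y ≈ 44.6 km.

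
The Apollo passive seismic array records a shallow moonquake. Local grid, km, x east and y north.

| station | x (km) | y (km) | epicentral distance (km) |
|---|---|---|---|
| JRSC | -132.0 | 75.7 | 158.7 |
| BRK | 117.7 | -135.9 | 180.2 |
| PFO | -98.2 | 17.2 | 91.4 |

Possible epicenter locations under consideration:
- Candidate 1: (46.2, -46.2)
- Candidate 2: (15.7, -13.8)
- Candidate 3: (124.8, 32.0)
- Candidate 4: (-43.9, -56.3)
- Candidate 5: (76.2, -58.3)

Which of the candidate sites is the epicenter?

Candidate 4

For each candidate, compare |candidate − station| to the reported distance:
Candidate 1: residuals JRSC 57.2, BRK 65.5, PFO 66.3 → max 66.3 km
Candidate 2: residuals JRSC 14.0, BRK 21.1, PFO 26.6 → max 26.6 km
Candidate 3: residuals JRSC 101.8, BRK 12.1, PFO 132.1 → max 132.1 km
Candidate 4: residuals JRSC 0.0, BRK 0.1, PFO 0.0 → max 0.1 km
Candidate 5: residuals JRSC 88.9, BRK 92.2, PFO 98.6 → max 98.6 km
Only Candidate 4 has all residuals ≈ 0.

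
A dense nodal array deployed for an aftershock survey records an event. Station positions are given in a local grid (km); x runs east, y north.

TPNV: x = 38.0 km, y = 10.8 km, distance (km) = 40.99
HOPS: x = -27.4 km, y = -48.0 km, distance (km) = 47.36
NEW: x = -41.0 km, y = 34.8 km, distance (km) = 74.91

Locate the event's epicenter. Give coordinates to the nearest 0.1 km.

x ≈ 10.5 km, y ≈ -19.6 km

Circle about each station: (x − 38.0)² + (y − 10.8)² = 40.99²; (x + 27.4)² + (y + 48.0)² = 47.36²; (x + 41.0)² + (y − 34.8)² = 74.91².
Subtracting the TPNV equation from the HOPS and NEW equations removes the quadratic terms:
-130.8 x − 117.6 y = 931.33
-158.0 x + 48.0 y = -2599.93
Solving the 2×2 system: x ≈ 10.5, y ≈ -19.6 km.
Check against TPNV (with the unrounded x, y): √((x − 38.0)²+(y − 10.8)²) = 40.99 ≈ 40.99 km. ✓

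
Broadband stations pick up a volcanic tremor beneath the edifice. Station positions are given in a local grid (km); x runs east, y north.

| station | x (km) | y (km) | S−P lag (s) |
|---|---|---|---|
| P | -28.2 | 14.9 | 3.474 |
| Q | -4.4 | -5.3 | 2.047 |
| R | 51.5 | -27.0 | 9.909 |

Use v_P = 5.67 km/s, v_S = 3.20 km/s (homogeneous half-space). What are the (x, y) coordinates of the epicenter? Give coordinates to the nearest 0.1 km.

x ≈ -19.0 km, y ≈ -8.9 km

Distance from S−P lag: d = Δt · v_P v_S / (v_P − v_S) = Δt · (5.67·3.20)/(5.67−3.20) ≈ 7.3457·Δt.
So d_P = 25.52, d_Q = 15.04, d_R = 72.79 km.
Circle about each station: (x + 28.2)² + (y − 14.9)² = 25.52²; (x + 4.4)² + (y + 5.3)² = 15.04²; (x − 51.5)² + (y + 27.0)² = 72.79².
Subtracting the P equation from the Q and R equations removes the quadratic terms:
47.6 x − 40.4 y = -544.73
159.4 x − 83.8 y = -2283.11
Solving the 2×2 system: x ≈ -19.0, y ≈ -8.9 km.
Check against P (with the unrounded x, y): √((x + 28.2)²+(y − 14.9)²) = 25.53 ≈ 25.52 km. ✓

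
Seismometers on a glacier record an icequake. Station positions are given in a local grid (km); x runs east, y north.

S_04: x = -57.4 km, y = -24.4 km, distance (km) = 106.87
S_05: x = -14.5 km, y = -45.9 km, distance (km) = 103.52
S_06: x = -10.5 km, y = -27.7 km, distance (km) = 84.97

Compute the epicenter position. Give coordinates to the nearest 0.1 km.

x ≈ 16.4 km, y ≈ 52.9 km

Circle about each station: (x + 57.4)² + (y + 24.4)² = 106.87²; (x + 14.5)² + (y + 45.9)² = 103.52²; (x + 10.5)² + (y + 27.7)² = 84.97².
Subtracting the S_04 equation from the S_05 and S_06 equations removes the quadratic terms:
85.8 x − 43.0 y = -868.25
93.8 x − 6.6 y = 1188.72
Solving the 2×2 system: x ≈ 16.4, y ≈ 52.9 km.
Check against S_04 (with the unrounded x, y): √((x + 57.4)²+(y + 24.4)²) = 106.87 ≈ 106.87 km. ✓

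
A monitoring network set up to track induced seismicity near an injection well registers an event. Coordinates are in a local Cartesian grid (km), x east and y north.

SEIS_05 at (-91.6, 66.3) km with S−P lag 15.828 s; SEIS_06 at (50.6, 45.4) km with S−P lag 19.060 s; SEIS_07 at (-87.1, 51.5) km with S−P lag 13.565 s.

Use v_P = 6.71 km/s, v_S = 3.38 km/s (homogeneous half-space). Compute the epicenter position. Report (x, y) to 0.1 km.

-52.1 km east, -34.0 km north

Distance from S−P lag: d = Δt · v_P v_S / (v_P − v_S) = Δt · (6.71·3.38)/(6.71−3.38) ≈ 6.8108·Δt.
So d_SEIS_05 = 107.80, d_SEIS_06 = 129.81, d_SEIS_07 = 92.39 km.
Circle about each station: (x + 91.6)² + (y − 66.3)² = 107.80²; (x − 50.6)² + (y − 45.4)² = 129.81²; (x + 87.1)² + (y − 51.5)² = 92.39².
Subtracting pairs of circle equations eliminates x²+y² and gives linear equations (the radical axes):
284.4 x − 41.8 y = -13394.53
9.0 x − 29.6 y = 537.34
Solving the 2×2 system: x ≈ -52.1, y ≈ -34.0 km.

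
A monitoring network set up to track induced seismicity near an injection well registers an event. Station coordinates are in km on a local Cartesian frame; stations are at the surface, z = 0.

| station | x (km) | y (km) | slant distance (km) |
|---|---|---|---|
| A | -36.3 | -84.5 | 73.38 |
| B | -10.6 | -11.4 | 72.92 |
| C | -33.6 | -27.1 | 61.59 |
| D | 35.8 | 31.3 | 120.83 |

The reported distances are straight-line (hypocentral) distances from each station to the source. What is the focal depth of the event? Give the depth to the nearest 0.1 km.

Each station gives a sphere (x−x_i)² + (y−y_i)² + z² = d_i² (stations at z=0).
Subtracting the A sphere from B and C: z² cancels, leaving linear equations in x and y:
51.4 x + 146.2 y = -8148.32
5.4 x + 114.8 y = -5003.27
Solving: x ≈ -39.902, y ≈ -41.706 km (keep extra digits for the depth step; rounded: -39.9, -41.7).
Then from the A sphere: z² = 73.38² − (x + 36.3)² − (y + 84.5)² with x = -39.902, y = -41.706, so z ≈ 59.501 ≈ 59.5 km.
Check against D (with the unrounded solution): distance 120.83 ≈ 120.83 km. ✓

z ≈ 59.5 km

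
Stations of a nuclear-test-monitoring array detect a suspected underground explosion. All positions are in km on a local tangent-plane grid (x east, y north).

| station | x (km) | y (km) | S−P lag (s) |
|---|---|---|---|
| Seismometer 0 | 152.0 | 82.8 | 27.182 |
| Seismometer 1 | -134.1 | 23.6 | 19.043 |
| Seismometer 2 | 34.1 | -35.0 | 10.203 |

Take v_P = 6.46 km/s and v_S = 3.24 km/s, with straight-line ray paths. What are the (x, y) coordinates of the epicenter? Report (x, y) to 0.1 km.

-10.7 km east, 13.9 km north

Distance from S−P lag: d = Δt · v_P v_S / (v_P − v_S) = Δt · (6.46·3.24)/(6.46−3.24) ≈ 6.5001·Δt.
So d_Seismometer 0 = 176.69, d_Seismometer 1 = 123.78, d_Seismometer 2 = 66.32 km.
Circle about each station: (x − 152.0)² + (y − 82.8)² = 176.69²; (x + 134.1)² + (y − 23.6)² = 123.78²; (x − 34.1)² + (y + 35.0)² = 66.32².
Subtracting the Seismometer 0 equation from the Seismometer 1 and Seismometer 2 equations removes the quadratic terms:
-572.2 x − 118.4 y = 4477.80
-235.8 x − 235.6 y = -751.02
Solving the 2×2 system: x ≈ -10.7, y ≈ 13.9 km.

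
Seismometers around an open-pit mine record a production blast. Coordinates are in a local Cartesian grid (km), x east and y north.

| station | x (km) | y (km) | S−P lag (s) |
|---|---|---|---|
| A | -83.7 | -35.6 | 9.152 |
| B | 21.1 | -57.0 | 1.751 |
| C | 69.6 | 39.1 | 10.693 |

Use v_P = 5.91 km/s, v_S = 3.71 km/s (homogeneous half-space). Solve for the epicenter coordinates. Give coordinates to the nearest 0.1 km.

x ≈ 6.8 km, y ≈ -47.0 km

Distance from S−P lag: d = Δt · v_P v_S / (v_P − v_S) = Δt · (5.91·3.71)/(5.91−3.71) ≈ 9.9664·Δt.
So d_A = 91.21, d_B = 17.45, d_C = 106.57 km.
Circle about each station: (x + 83.7)² + (y + 35.6)² = 91.21²; (x − 21.1)² + (y + 57.0)² = 17.45²; (x − 69.6)² + (y − 39.1)² = 106.57².
Subtracting the A equation from the B and C equations removes the quadratic terms:
209.6 x − 42.8 y = 3435.92
306.6 x + 149.4 y = -4937.98
Solving the 2×2 system: x ≈ 6.8, y ≈ -47.0 km.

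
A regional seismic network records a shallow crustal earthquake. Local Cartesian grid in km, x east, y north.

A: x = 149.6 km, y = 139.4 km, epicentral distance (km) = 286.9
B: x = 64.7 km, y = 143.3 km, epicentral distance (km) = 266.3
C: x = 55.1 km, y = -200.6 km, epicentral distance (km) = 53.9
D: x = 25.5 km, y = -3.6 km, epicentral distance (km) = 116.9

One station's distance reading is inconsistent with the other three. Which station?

Solve using three stations at a time. Using A, B, D (subtract circle equations pairwise → linear system) gives (x, y) ≈ (28.0, -120.5).
Distances from that point to each station vs reported:
  A: calculated 286.9 vs reported 286.9 → residual 0.0 km
  B: calculated 266.3 vs reported 266.3 → residual 0.0 km
  C: calculated 84.6 vs reported 53.9 → residual 30.7 km
  D: calculated 116.9 vs reported 116.9 → residual 0.0 km
A, B, D are mutually consistent (residuals ≈ 0); C is off by 30.7 km.

C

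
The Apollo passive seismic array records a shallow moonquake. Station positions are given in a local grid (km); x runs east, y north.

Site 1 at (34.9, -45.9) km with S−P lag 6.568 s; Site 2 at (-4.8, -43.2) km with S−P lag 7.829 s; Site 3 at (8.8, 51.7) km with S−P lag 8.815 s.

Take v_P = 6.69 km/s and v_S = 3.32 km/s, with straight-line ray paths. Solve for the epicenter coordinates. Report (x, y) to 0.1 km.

Distance from S−P lag: d = Δt · v_P v_S / (v_P − v_S) = Δt · (6.69·3.32)/(6.69−3.32) ≈ 6.5907·Δt.
So d_Site 1 = 43.29, d_Site 2 = 51.60, d_Site 3 = 58.10 km.
Circle about each station: (x − 34.9)² + (y + 45.9)² = 43.29²; (x + 4.8)² + (y + 43.2)² = 51.60²; (x − 8.8)² + (y − 51.7)² = 58.10².
Subtracting pairs of circle equations eliminates x²+y² and gives linear equations (the radical axes):
-79.4 x + 5.4 y = -2224.08
-52.2 x + 195.2 y = -2076.08
Solving the 2×2 system: x ≈ 27.8, y ≈ -3.2 km.
Check against Site 1 (with the unrounded x, y): √((x − 34.9)²+(y + 45.9)²) = 43.28 ≈ 43.29 km. ✓

x ≈ 27.8 km, y ≈ -3.2 km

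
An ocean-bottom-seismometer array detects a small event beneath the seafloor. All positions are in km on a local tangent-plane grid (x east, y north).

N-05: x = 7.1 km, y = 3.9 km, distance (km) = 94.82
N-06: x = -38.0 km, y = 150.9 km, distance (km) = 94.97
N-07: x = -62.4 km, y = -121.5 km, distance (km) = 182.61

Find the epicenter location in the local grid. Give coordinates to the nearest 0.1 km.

Circle about each station: (x − 7.1)² + (y − 3.9)² = 94.82²; (x + 38.0)² + (y − 150.9)² = 94.97²; (x + 62.4)² + (y + 121.5)² = 182.61².
Subtracting the N-05 equation from the N-06 and N-07 equations removes the quadratic terms:
-90.2 x + 294.0 y = 24120.72
-139.0 x − 250.8 y = -5765.19
Solving the 2×2 system: x ≈ -68.6, y ≈ 61.0 km.

-68.6 km east, 61.0 km north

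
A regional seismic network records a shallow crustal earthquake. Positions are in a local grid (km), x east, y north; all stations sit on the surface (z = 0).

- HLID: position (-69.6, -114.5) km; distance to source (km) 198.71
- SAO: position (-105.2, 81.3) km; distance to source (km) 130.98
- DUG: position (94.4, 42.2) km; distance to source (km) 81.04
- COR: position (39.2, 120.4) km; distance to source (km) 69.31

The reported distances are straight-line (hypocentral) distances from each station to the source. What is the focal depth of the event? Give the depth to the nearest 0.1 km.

depth ≈ 28.8 km

Each station gives a sphere (x−x_i)² + (y−y_i)² + z² = d_i² (stations at z=0).
Subtracting the HLID sphere from SAO and DUG: z² cancels, leaving linear equations in x and y:
-71.2 x + 391.6 y = 22052.22
328.0 x + 313.4 y = 25655.97
Solving: x ≈ 20.800, y ≈ 60.095 km (keep extra digits for the depth step; rounded: 20.8, 60.1).
Then from the HLID sphere: z² = 198.71² − (x + 69.6)² − (y + 114.5)² with x = 20.800, y = 60.095, so z ≈ 28.811 ≈ 28.8 km.
Check against COR (with the unrounded solution): distance 69.32 ≈ 69.31 km. ✓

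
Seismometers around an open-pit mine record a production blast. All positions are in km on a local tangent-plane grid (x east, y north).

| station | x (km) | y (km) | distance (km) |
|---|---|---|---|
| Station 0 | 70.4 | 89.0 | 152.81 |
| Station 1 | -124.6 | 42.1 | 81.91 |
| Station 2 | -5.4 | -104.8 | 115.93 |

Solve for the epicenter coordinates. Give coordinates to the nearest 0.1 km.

Circle about each station: (x − 70.4)² + (y − 89.0)² = 152.81²; (x + 124.6)² + (y − 42.1)² = 81.91²; (x + 5.4)² + (y + 104.8)² = 115.93².
Subtracting the Station 0 equation from the Station 1 and Station 2 equations removes the quadratic terms:
-390.0 x − 93.8 y = 21062.06
-151.6 x − 387.6 y = 8046.17
Solving the 2×2 system: x ≈ -54.1, y ≈ 0.4 km.

x ≈ -54.1 km, y ≈ 0.4 km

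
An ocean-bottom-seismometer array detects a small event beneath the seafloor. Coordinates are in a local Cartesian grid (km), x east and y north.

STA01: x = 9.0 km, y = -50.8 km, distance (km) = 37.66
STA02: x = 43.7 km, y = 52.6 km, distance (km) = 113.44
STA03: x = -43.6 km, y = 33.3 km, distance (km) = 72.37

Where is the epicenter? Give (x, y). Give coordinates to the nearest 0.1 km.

x ≈ -26.0 km, y ≈ -36.9 km

Circle about each station: (x − 9.0)² + (y + 50.8)² = 37.66²; (x − 43.7)² + (y − 52.6)² = 113.44²; (x + 43.6)² + (y − 33.3)² = 72.37².
Subtracting the STA01 equation from the STA02 and STA03 equations removes the quadratic terms:
69.4 x + 206.8 y = -9435.55
-105.2 x + 168.2 y = -3470.93
Solving the 2×2 system: x ≈ -26.0, y ≈ -36.9 km.
Check against STA01 (with the unrounded x, y): √((x − 9.0)²+(y + 50.8)²) = 37.66 ≈ 37.66 km. ✓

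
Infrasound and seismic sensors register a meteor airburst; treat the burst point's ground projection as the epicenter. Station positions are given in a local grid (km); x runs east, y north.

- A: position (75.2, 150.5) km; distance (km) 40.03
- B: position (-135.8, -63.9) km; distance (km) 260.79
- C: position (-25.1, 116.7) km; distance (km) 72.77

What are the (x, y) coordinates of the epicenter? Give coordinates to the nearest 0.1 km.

x ≈ 47.5 km, y ≈ 121.6 km

Circle about each station: (x − 75.2)² + (y − 150.5)² = 40.03²; (x + 135.8)² + (y + 63.9)² = 260.79²; (x + 25.1)² + (y − 116.7)² = 72.77².
Subtracting pairs of circle equations eliminates x²+y² and gives linear equations (the radical axes):
-422.0 x − 428.8 y = -72189.46
-200.6 x − 67.6 y = -17749.46
Solving the 2×2 system: x ≈ 47.5, y ≈ 121.6 km.
Check against A (with the unrounded x, y): √((x − 75.2)²+(y − 150.5)²) = 40.03 ≈ 40.03 km. ✓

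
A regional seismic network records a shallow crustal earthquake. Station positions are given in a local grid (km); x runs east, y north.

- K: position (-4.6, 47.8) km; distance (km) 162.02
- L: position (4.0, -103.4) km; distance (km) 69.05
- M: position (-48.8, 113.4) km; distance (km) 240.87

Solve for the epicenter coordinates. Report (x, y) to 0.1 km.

(72.5, -94.7)

Circle about each station: (x + 4.6)² + (y − 47.8)² = 162.02²; (x − 4.0)² + (y + 103.4)² = 69.05²; (x + 48.8)² + (y − 113.4)² = 240.87².
Subtracting the K equation from the L and M equations removes the quadratic terms:
17.2 x − 302.4 y = 29884.14
-88.4 x + 131.2 y = -18832.88
Solving the 2×2 system: x ≈ 72.5, y ≈ -94.7 km.
Check against K (with the unrounded x, y): √((x + 4.6)²+(y − 47.8)²) = 162.02 ≈ 162.02 km. ✓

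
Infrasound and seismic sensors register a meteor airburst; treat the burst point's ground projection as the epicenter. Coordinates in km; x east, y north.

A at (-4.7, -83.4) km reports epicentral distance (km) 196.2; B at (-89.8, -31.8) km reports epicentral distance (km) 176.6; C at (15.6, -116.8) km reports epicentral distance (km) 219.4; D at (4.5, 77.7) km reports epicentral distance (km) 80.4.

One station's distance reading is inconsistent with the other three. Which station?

Solve using three stations at a time. Using A, C, D (subtract circle equations pairwise → linear system) gives (x, y) ≈ (83.7, 91.8).
Distances from that point to each station vs reported:
  A: calculated 196.2 vs reported 196.2 → residual 0.0 km
  B: calculated 213.0 vs reported 176.6 → residual 36.4 km
  C: calculated 219.4 vs reported 219.4 → residual 0.0 km
  D: calculated 80.4 vs reported 80.4 → residual 0.0 km
A, C, D are mutually consistent (residuals ≈ 0); B is off by 36.4 km.

B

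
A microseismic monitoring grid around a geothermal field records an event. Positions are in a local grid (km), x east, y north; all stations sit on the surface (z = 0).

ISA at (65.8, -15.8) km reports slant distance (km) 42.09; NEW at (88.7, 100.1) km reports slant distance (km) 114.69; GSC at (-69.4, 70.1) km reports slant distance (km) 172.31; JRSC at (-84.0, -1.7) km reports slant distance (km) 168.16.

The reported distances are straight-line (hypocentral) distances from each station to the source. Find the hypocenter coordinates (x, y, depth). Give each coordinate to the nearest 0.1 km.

x ≈ 79.5 km, y ≈ -7.4 km, depth ≈ 38.9 km

Each station gives a sphere (x−x_i)² + (y−y_i)² + z² = d_i² (stations at z=0).
Subtracting the ISA sphere from NEW and GSC: z² cancels, leaving linear equations in x and y:
45.8 x + 231.8 y = 1926.19
-270.4 x + 171.8 y = -22768.08
Solving: x ≈ 79.501, y ≈ -7.398 km (keep extra digits for the depth step; rounded: 79.5, -7.4).
Then from the ISA sphere: z² = 42.09² − (x − 65.8)² − (y + 15.8)² with x = 79.501, y = -7.398, so z ≈ 38.901 ≈ 38.9 km.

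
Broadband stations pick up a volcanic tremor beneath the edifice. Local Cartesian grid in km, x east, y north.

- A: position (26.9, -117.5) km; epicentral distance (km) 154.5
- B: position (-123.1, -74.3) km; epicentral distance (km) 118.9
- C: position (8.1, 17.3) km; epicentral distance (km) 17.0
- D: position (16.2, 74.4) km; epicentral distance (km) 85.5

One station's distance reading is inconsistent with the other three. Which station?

C

Solve using three stations at a time. Using A, B, D (subtract circle equations pairwise → linear system) gives (x, y) ≈ (-47.8, 17.7).
Distances from that point to each station vs reported:
  A: calculated 154.5 vs reported 154.5 → residual 0.0 km
  B: calculated 118.9 vs reported 118.9 → residual 0.0 km
  C: calculated 55.9 vs reported 17.0 → residual 38.9 km
  D: calculated 85.5 vs reported 85.5 → residual 0.0 km
A, B, D are mutually consistent (residuals ≈ 0); C is off by 38.9 km.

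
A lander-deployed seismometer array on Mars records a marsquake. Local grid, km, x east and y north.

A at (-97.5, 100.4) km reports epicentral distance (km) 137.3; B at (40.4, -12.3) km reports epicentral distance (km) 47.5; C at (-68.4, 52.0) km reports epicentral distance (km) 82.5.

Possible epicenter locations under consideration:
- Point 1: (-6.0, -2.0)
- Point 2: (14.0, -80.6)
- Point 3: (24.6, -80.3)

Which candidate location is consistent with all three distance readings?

For each candidate, compare |candidate − station| to the reported distance:
Point 1: residuals A 0.0, B 0.0, C 0.0 → max 0.0 km
Point 2: residuals A 75.3, B 25.7, C 73.6 → max 75.3 km
Point 3: residuals A 80.8, B 22.3, C 79.2 → max 80.8 km
Only Point 1 has all residuals ≈ 0.

Point 1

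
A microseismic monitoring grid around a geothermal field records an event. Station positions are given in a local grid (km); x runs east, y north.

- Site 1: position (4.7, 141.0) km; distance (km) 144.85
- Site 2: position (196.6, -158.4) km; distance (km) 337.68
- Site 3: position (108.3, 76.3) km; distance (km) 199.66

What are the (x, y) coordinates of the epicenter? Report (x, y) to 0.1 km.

(-85.3, 27.5)

Circle about each station: (x − 4.7)² + (y − 141.0)² = 144.85²; (x − 196.6)² + (y + 158.4)² = 337.68²; (x − 108.3)² + (y − 76.3)² = 199.66².
Subtracting pairs of circle equations eliminates x²+y² and gives linear equations (the radical axes):
383.8 x − 598.8 y = -49207.23
207.2 x − 129.4 y = -21235.10
Solving the 2×2 system: x ≈ -85.3, y ≈ 27.5 km.
Check against Site 1 (with the unrounded x, y): √((x − 4.7)²+(y − 141.0)²) = 144.87 ≈ 144.85 km. ✓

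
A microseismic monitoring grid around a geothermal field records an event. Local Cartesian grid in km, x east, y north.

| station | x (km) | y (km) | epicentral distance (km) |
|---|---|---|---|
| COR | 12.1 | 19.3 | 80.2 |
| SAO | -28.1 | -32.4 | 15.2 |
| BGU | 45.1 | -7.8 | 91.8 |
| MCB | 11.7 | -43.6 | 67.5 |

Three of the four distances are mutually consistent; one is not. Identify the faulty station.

MCB

Solve using three stations at a time. Using COR, SAO, BGU (subtract circle equations pairwise → linear system) gives (x, y) ≈ (-40.3, -41.4).
Distances from that point to each station vs reported:
  COR: calculated 80.2 vs reported 80.2 → residual 0.0 km
  SAO: calculated 15.2 vs reported 15.2 → residual 0.0 km
  BGU: calculated 91.8 vs reported 91.8 → residual 0.0 km
  MCB: calculated 52.1 vs reported 67.5 → residual 15.4 km
COR, SAO, BGU are mutually consistent (residuals ≈ 0); MCB is off by 15.4 km.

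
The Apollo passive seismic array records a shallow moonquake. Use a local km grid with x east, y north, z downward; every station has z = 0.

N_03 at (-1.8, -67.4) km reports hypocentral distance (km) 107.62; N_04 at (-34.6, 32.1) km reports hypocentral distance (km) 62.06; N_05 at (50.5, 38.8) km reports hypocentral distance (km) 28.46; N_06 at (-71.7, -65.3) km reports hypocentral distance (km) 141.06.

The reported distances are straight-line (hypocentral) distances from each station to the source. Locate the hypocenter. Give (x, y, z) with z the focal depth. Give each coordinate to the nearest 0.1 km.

Each station gives a sphere (x−x_i)² + (y−y_i)² + z² = d_i² (stations at z=0).
Subtracting the N_03 sphere from N_04 and N_05: z² cancels, leaving linear equations in x and y:
-65.6 x + 199.0 y = 5412.19
104.6 x + 212.4 y = 10281.78
Solving: x ≈ 25.800, y ≈ 35.702 km (keep extra digits for the depth step; rounded: 25.8, 35.7).
Then from the N_03 sphere: z² = 107.62² − (x + 1.8)² − (y + 67.4)² with x = 25.800, y = 35.702, so z ≈ 13.794 ≈ 13.8 km.

x ≈ 25.8 km, y ≈ 35.7 km, depth ≈ 13.8 km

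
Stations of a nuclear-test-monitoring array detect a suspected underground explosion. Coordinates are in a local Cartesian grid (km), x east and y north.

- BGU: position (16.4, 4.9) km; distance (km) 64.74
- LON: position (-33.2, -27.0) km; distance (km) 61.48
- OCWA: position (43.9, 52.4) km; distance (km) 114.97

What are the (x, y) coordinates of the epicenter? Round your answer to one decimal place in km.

Circle about each station: (x − 16.4)² + (y − 4.9)² = 64.74²; (x + 33.2)² + (y + 27.0)² = 61.48²; (x − 43.9)² + (y − 52.4)² = 114.97².
Subtracting the BGU equation from the LON and OCWA equations removes the quadratic terms:
-99.2 x − 63.8 y = 1949.75
55.0 x + 95.0 y = -4646.83
Solving the 2×2 system: x ≈ 18.8, y ≈ -59.8 km.

18.8 km east, -59.8 km north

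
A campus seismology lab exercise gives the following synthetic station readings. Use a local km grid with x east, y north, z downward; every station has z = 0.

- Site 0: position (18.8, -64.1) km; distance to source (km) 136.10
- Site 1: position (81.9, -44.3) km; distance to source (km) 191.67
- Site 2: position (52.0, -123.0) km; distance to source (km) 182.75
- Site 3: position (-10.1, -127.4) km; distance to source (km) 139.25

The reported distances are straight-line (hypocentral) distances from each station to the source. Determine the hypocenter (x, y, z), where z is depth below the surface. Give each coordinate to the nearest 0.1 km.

Each station gives a sphere (x−x_i)² + (y−y_i)² + z² = d_i² (stations at z=0).
Subtracting the Site 0 sphere from Site 1 and Site 2: z² cancels, leaving linear equations in x and y:
126.2 x + 39.6 y = -14006.33
66.4 x − 117.8 y = -1503.60
Solving: x ≈ -97.708, y ≈ -42.311 km (keep extra digits for the depth step; rounded: -97.7, -42.3).
Then from the Site 0 sphere: z² = 136.10² − (x − 18.8)² − (y + 64.1)² with x = -97.708, y = -42.311, so z ≈ 66.890 ≈ 66.9 km.

(-97.7, -42.3, 66.9)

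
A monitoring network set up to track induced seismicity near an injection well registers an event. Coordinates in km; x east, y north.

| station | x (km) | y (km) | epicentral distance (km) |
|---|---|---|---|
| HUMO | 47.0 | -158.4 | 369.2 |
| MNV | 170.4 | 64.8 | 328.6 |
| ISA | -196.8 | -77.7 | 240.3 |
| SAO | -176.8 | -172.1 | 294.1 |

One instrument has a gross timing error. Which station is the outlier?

Solve using three stations at a time. Using HUMO, MNV, ISA (subtract circle equations pairwise → linear system) gives (x, y) ≈ (-145.0, 156.9).
Distances from that point to each station vs reported:
  HUMO: calculated 369.2 vs reported 369.2 → residual 0.0 km
  MNV: calculated 328.6 vs reported 328.6 → residual 0.0 km
  ISA: calculated 240.3 vs reported 240.3 → residual 0.0 km
  SAO: calculated 330.6 vs reported 294.1 → residual 36.5 km
HUMO, MNV, ISA are mutually consistent (residuals ≈ 0); SAO is off by 36.5 km.

SAO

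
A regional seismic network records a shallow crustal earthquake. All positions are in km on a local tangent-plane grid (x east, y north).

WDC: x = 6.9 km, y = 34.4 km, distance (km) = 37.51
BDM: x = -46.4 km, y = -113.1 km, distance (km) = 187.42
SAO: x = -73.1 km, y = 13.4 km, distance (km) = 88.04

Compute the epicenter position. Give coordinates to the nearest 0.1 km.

Circle about each station: (x − 6.9)² + (y − 34.4)² = 37.51²; (x + 46.4)² + (y + 113.1)² = 187.42²; (x + 73.1)² + (y − 13.4)² = 88.04².
Subtracting the WDC equation from the BDM and SAO equations removes the quadratic terms:
-106.6 x − 295.0 y = -20005.66
-160.0 x − 42.0 y = -2051.84
Solving the 2×2 system: x ≈ -5.5, y ≈ 69.8 km.

x ≈ -5.5 km, y ≈ 69.8 km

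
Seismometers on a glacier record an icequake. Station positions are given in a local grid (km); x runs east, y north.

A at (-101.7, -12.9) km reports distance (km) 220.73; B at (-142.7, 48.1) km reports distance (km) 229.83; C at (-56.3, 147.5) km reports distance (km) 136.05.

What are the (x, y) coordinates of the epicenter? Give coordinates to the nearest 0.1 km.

(76.4, 117.5)

Circle about each station: (x + 101.7)² + (y + 12.9)² = 220.73²; (x + 142.7)² + (y − 48.1)² = 229.83²; (x + 56.3)² + (y − 147.5)² = 136.05².
Subtracting pairs of circle equations eliminates x²+y² and gives linear equations (the radical axes):
-82.0 x + 122.0 y = 8067.50
90.8 x + 320.8 y = 44628.77
Solving the 2×2 system: x ≈ 76.4, y ≈ 117.5 km.
Check against A (with the unrounded x, y): √((x + 101.7)²+(y + 12.9)²) = 220.74 ≈ 220.73 km. ✓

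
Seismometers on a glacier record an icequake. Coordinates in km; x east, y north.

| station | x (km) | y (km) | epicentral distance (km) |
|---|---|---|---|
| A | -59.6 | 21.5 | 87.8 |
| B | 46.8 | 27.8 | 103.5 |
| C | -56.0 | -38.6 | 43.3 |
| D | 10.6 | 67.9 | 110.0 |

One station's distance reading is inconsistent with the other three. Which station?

D

Solve using three stations at a time. Using A, B, C (subtract circle equations pairwise → linear system) gives (x, y) ≈ (-15.8, -54.6).
Distances from that point to each station vs reported:
  A: calculated 87.8 vs reported 87.8 → residual 0.0 km
  B: calculated 103.5 vs reported 103.5 → residual 0.0 km
  C: calculated 43.2 vs reported 43.3 → residual 0.1 km
  D: calculated 125.3 vs reported 110.0 → residual 15.3 km
A, B, C are mutually consistent (residuals ≈ 0); D is off by 15.3 km.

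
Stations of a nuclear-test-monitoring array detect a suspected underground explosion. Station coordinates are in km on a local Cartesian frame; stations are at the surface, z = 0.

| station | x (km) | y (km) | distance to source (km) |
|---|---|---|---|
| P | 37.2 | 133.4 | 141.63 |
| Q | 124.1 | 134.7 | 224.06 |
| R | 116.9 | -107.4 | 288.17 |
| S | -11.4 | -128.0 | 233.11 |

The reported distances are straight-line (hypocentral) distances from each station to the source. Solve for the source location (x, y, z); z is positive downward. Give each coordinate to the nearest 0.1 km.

Each station gives a sphere (x−x_i)² + (y−y_i)² + z² = d_i² (stations at z=0).
Subtracting the P sphere from Q and R: z² cancels, leaving linear equations in x and y:
173.8 x + 2.6 y = -15778.33
159.4 x − 481.6 y = -56961.92
Solving: x ≈ -92.098, y ≈ 87.794 km (keep extra digits for the depth step; rounded: -92.1, 87.8).
Then from the P sphere: z² = 141.63² − (x − 37.2)² − (y − 133.4)² with x = -92.098, y = 87.794, so z ≈ 35.513 ≈ 35.5 km.

x ≈ -92.1 km, y ≈ 87.8 km, depth ≈ 35.5 km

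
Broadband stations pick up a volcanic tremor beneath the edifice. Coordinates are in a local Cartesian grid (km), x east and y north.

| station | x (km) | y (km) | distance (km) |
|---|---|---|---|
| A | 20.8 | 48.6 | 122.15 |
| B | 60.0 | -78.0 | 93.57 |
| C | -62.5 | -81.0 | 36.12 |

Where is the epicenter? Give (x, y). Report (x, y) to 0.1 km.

Circle about each station: (x − 20.8)² + (y − 48.6)² = 122.15²; (x − 60.0)² + (y + 78.0)² = 93.57²; (x + 62.5)² + (y + 81.0)² = 36.12².
Subtracting pairs of circle equations eliminates x²+y² and gives linear equations (the radical axes):
78.4 x − 253.2 y = 13054.68
-166.6 x − 259.2 y = 21288.62
Solving the 2×2 system: x ≈ -32.1, y ≈ -61.5 km.
Check against A (with the unrounded x, y): √((x − 20.8)²+(y − 48.6)²) = 122.15 ≈ 122.15 km. ✓

x ≈ -32.1 km, y ≈ -61.5 km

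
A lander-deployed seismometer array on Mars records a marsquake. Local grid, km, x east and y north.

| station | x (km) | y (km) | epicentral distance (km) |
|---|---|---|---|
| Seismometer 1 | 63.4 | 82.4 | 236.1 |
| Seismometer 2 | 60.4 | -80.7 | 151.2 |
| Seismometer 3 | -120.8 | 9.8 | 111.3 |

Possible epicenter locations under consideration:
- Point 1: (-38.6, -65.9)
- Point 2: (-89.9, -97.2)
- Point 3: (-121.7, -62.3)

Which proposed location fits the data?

Point 2

For each candidate, compare |candidate − station| to the reported distance:
Point 1: residuals Seismometer 1 56.1, Seismometer 2 51.1, Seismometer 3 0.4 → max 56.1 km
Point 2: residuals Seismometer 1 0.0, Seismometer 2 0.0, Seismometer 3 0.1 → max 0.1 km
Point 3: residuals Seismometer 1 1.2, Seismometer 2 31.8, Seismometer 3 39.2 → max 39.2 km
Only Point 2 has all residuals ≈ 0.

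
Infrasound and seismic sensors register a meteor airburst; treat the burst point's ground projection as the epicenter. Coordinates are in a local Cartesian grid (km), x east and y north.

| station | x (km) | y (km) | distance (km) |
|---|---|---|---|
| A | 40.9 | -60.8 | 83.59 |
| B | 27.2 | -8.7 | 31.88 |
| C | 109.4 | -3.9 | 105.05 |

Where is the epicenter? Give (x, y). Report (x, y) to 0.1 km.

Circle about each station: (x − 40.9)² + (y + 60.8)² = 83.59²; (x − 27.2)² + (y + 8.7)² = 31.88²; (x − 109.4)² + (y + 3.9)² = 105.05².
Subtracting pairs of circle equations eliminates x²+y² and gives linear equations (the radical axes):
-27.4 x + 104.2 y = 1417.03
137.0 x + 113.8 y = 2565.91
Solving the 2×2 system: x ≈ 6.1, y ≈ 15.2 km.

(6.1, 15.2)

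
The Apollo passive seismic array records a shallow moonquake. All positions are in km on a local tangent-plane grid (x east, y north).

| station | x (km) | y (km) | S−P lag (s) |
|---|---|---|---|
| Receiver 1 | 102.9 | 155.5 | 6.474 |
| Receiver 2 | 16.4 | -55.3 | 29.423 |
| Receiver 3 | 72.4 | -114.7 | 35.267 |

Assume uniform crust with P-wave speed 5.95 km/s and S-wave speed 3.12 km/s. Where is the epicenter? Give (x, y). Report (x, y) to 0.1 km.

x ≈ 109.8 km, y ≈ 113.6 km

Distance from S−P lag: d = Δt · v_P v_S / (v_P − v_S) = Δt · (5.95·3.12)/(5.95−3.12) ≈ 6.5597·Δt.
So d_Receiver 1 = 42.47, d_Receiver 2 = 193.01, d_Receiver 3 = 231.34 km.
Circle about each station: (x − 102.9)² + (y − 155.5)² = 42.47²; (x − 16.4)² + (y + 55.3)² = 193.01²; (x − 72.4)² + (y + 114.7)² = 231.34².
Subtracting the Receiver 1 equation from the Receiver 2 and Receiver 3 equations removes the quadratic terms:
-173.0 x − 421.6 y = -66890.77
-61.0 x − 540.4 y = -68085.30
Solving the 2×2 system: x ≈ 109.8, y ≈ 113.6 km.
Check against Receiver 1 (with the unrounded x, y): √((x − 102.9)²+(y − 155.5)²) = 42.47 ≈ 42.47 km. ✓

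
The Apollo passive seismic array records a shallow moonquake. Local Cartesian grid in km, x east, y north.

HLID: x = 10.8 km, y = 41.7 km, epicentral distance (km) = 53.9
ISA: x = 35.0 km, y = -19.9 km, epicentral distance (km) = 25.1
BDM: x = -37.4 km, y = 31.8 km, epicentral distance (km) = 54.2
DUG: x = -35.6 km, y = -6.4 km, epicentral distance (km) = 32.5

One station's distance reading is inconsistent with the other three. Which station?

Solve using three stations at a time. Using HLID, BDM, DUG (subtract circle equations pairwise → linear system) gives (x, y) ≈ (-3.3, -10.4).
Distances from that point to each station vs reported:
  HLID: calculated 53.9 vs reported 53.9 → residual 0.0 km
  ISA: calculated 39.5 vs reported 25.1 → residual 14.4 km
  BDM: calculated 54.2 vs reported 54.2 → residual 0.0 km
  DUG: calculated 32.6 vs reported 32.5 → residual 0.1 km
HLID, BDM, DUG are mutually consistent (residuals ≈ 0); ISA is off by 14.4 km.

ISA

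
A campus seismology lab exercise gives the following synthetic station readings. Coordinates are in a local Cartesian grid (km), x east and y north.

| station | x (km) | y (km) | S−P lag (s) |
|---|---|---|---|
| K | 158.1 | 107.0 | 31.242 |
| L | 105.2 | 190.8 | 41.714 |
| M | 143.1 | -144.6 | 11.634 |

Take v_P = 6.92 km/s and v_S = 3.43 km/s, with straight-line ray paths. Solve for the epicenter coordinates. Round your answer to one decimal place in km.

83.9 km east, -92.1 km north

Distance from S−P lag: d = Δt · v_P v_S / (v_P − v_S) = Δt · (6.92·3.43)/(6.92−3.43) ≈ 6.8010·Δt.
So d_K = 212.48, d_L = 283.70, d_M = 79.12 km.
Circle about each station: (x − 158.1)² + (y − 107.0)² = 212.48²; (x − 105.2)² + (y − 190.8)² = 283.70²; (x − 143.1)² + (y + 144.6)² = 79.12².
Subtracting pairs of circle equations eliminates x²+y² and gives linear equations (the radical axes):
-105.8 x + 167.6 y = -24310.87
-30.0 x − 503.2 y = 43829.94
Solving the 2×2 system: x ≈ 83.9, y ≈ -92.1 km.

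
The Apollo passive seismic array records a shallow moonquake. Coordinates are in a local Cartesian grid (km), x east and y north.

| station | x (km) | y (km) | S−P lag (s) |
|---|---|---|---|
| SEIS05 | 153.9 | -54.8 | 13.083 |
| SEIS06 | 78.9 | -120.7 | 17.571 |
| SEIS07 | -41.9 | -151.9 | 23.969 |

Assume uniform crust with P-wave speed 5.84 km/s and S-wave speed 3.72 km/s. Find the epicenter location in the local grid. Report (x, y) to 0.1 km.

Distance from S−P lag: d = Δt · v_P v_S / (v_P − v_S) = Δt · (5.84·3.72)/(5.84−3.72) ≈ 10.2475·Δt.
So d_SEIS05 = 134.07, d_SEIS06 = 180.06, d_SEIS07 = 245.62 km.
Circle about each station: (x − 153.9)² + (y + 54.8)² = 134.07²; (x − 78.9)² + (y + 120.7)² = 180.06²; (x + 41.9)² + (y + 151.9)² = 245.62².
Subtracting pairs of circle equations eliminates x²+y² and gives linear equations (the radical axes):
-150.0 x − 131.8 y = -20341.39
-391.6 x − 194.2 y = -44213.45
Solving the 2×2 system: x ≈ 83.5, y ≈ 59.3 km.

x ≈ 83.5 km, y ≈ 59.3 km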